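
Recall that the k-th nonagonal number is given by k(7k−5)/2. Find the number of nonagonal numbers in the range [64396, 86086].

22

The n-th nonagonal number is n(7n−5)/2.
Smallest index with value ≥ 64396: n = 136 (giving 64396).
Largest index with value ≤ 86086: n = 157 (giving 85879).
Indices 136 through 157: 22 terms.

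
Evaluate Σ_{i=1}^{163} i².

Σ_{i=1}^{163} i² = 163·164·327/6 = 1456894.

1456894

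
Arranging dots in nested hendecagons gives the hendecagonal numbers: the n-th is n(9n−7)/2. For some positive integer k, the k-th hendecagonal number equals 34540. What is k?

Set n(9n−7)/2 = 34540, giving 9n² − 7n − 69080 = 0.
The discriminant is 49 + 72·34540 = 2486929, and √2486929 = 1577.
So n = (7 + 1577) / 18 = 1584/18 = 88.
Check: 88·(9·88 − 7)/2 = 34540. ✓

88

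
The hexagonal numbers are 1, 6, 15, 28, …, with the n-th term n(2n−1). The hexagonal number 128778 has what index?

Set n(2n−1) = 128778, giving 2n² − n − 128778 = 0.
The discriminant is 1 + 8·128778 = 1030225, and √1030225 = 1015.
So n = (1 + 1015) / 4 = 1016/4 = 254.

254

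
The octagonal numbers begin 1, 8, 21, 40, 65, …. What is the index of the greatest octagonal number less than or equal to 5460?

Solve n(3n−2) ≤ 5460 for integer n.
n = 42 gives 5208 ≤ 5460, while n = 43 gives 5461 > 5460; so the answer is index 42.

42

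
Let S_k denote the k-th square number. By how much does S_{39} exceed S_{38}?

77

n² − (n−1)² = 2n − 1, so 39² − 38² = 2·39 − 1 = 77.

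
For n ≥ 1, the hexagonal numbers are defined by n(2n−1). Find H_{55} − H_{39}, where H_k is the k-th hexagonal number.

55·(2·55 − 1) = 5995 and 39·(2·39 − 1) = 3003.
Difference: 5995 − 3003 = 2992.

2992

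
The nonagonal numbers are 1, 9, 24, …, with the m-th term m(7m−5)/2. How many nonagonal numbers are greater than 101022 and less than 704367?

278

The n-th nonagonal number is n(7n−5)/2.
Smallest index with value > 101022: n = 171 (giving 101916).
Largest index with value < 704367: n = 448 (giving 701344).
Indices 171 through 448: 278 terms.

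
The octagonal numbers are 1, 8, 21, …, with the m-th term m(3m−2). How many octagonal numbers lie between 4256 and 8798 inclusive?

The n-th octagonal number is n(3n−2).
Smallest index with value ≥ 4256: n = 38 (giving 4256).
Largest index with value ≤ 8798: n = 54 (giving 8640).
Indices 38 through 54: 17 terms.

17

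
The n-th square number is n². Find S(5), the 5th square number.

25

5² = 25.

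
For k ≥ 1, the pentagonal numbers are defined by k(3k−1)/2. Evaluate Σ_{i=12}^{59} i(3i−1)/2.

103704

Σ i(3i−1)/2 = (3Σi² − Σi) / 2 over i = 12..59.
Σi = 1770 − 66 = 1704 and Σi² = 70210 − 506 = 69704.
(3·69704 − 1·1704) / 2 = 207408/2 = 103704.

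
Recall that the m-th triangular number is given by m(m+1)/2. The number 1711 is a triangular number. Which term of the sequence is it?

58

Set n(n+1)/2 = 1711, giving n² + n − 3422 = 0.
The discriminant is 1 + 8·1711 = 13689, and √13689 = 117.
So n = (-1 + 117) / 2 = 116/2 = 58.
Check: 58·59/2 = 1711. ✓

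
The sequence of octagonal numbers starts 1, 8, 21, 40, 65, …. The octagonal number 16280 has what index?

74

Set n(3n−2) = 16280, giving 3n² − 2n − 16280 = 0.
So n = (2 + 442) / 6 = 444/6 = 74.
Check: 74·(3·74 − 2) = 16280. ✓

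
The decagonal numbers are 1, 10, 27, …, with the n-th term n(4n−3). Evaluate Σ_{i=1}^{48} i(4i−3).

148568

Σ i(4i−3) = 4Σi² − 3Σi over i = 1..48.
Σi = 1176 and Σi² = 38024.
4·38024 − 3·1176 = 148568.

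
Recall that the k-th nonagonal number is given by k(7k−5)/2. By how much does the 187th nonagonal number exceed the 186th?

Consecutive nonagonal numbers differ by 7n − 6: here 7·187 − 6 = 1303.

1303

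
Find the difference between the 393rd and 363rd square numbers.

22680

393² = 154449 and 363² = 131769.
Difference: 154449 − 131769 = 22680.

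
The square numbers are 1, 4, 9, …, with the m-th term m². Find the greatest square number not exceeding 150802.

150544

Solve n² ≤ 150802 for integer n.
n = 388 gives 150544 ≤ 150802, while n = 389 gives 151321 > 150802; so the answer is 150544.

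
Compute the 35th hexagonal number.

The 35th hexagonal number is n(2n−1) with n = 35.
35·(2·35 − 1) = 35·69 = 2415.

2415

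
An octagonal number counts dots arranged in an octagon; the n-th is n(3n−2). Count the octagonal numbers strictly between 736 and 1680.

The n-th octagonal number is n(3n−2).
Smallest index with value > 736: n = 17 (giving 833).
Largest index with value < 1680: n = 23 (giving 1541).
Indices 17 through 23: 7 terms.

7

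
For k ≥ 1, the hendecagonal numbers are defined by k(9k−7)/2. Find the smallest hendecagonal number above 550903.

Solve n(9n−7)/2 > 550903 for integer n.
The largest n with value ≤ 550903 is 350 (since 550025 ≤ 550903 < 553176), so the first above is n = 351, value 553176.

553176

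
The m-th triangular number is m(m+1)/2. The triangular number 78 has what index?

12

Set n(n+1)/2 = 78, giving n² + n − 156 = 0.
The discriminant is 1 + 8·78 = 625, and √625 = 25.
So n = (-1 + 25) / 2 = 24/2 = 12.
Check: 12·13/2 = 78. ✓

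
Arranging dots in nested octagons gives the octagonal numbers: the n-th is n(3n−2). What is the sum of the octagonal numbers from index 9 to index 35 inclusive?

Σ i(3i−2) = 3Σi² − 2Σi over i = 9..35.
Σi = 630 − 36 = 594 and Σi² = 14910 − 204 = 14706.
3·14706 − 2·594 = 42930.

42930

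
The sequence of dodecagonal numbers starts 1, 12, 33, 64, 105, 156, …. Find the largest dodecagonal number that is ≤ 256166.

Solve n(5n−4) ≤ 256166 for integer n.
n = 226 gives 254476 ≤ 256166, while n = 227 gives 256737 > 256166; so the answer is 254476.

254476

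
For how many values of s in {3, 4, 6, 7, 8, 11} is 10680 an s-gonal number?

s = 3: P(3, 145) = 10585 and P(3, 146) = 10731; 10680 is not s-gonal.
s = 4: P(4, 103) = 10609 and P(4, 104) = 10816; 10680 is not s-gonal.
s = 6: P(6, 73) = 10585 and P(6, 74) = 10878; 10680 is not s-gonal.
s = 7: P(7, 65) = 10465 and P(7, 66) = 10791; 10680 is not s-gonal.
s = 8: P(8, 60) = 10680. ✓
s = 11: P(11, 49) = 10633 and P(11, 50) = 11075; 10680 is not s-gonal.
Hits: s ∈ {8} → 1.

1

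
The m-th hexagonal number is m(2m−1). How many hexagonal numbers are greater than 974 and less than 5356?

The n-th hexagonal number is n(2n−1).
Smallest index with value > 974: n = 23 (giving 1035).
Largest index with value < 5356: n = 51 (giving 5151).
Indices 23 through 51: 29 terms.

29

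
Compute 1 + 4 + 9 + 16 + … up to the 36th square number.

16206

Σ_{i=1}^{36} i² = 36·37·73/6 = 16206.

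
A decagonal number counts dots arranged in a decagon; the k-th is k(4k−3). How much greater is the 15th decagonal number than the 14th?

113

Consecutive decagonal numbers differ by 8n − 7: here 8·15 − 7 = 113.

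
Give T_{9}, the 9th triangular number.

The 9th triangular number is n(n+1)/2 with n = 9.
9·10/2 = 90/2 = 45.

45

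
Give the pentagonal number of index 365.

The 365th pentagonal number is n(3n−1)/2 with n = 365.
365·(3·365 − 1)/2 = 365·1094/2 = 365·547 = 199655.

199655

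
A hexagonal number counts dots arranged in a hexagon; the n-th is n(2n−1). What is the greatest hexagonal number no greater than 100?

91

Solve n(2n−1) ≤ 100 for integer n.
n = 7 gives 91 ≤ 100, while n = 8 gives 120 > 100; so the answer is 91.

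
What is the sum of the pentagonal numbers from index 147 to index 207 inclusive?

Σ i(3i−1)/2 = (3Σi² − Σi) / 2 over i = 147..207.
Σi = 21528 − 10731 = 10797 and Σi² = 2978040 − 1048061 = 1929979.
(3·1929979 − 1·10797) / 2 = 5779140/2 = 2889570.

2889570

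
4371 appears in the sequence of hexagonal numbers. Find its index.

47

Set n(2n−1) = 4371, giving 2n² − n − 4371 = 0.
The discriminant is 1 + 8·4371 = 34969, and √34969 = 187.
So n = (1 + 187) / 4 = 188/4 = 47.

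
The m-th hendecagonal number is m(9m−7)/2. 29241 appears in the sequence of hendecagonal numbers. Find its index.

81

Set n(9n−7)/2 = 29241, giving 9n² − 7n − 58482 = 0.
So n = (7 + 1451) / 18 = 1458/18 = 81.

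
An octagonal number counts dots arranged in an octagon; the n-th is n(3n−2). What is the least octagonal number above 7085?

Solve n(3n−2) > 7085 for integer n.
The largest n with value ≤ 7085 is 48 (since 6816 ≤ 7085 < 7105), so the first above is n = 49, value 7105.

7105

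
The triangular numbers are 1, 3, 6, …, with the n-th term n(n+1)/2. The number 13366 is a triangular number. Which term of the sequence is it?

163

Set n(n+1)/2 = 13366, giving n² + n − 26732 = 0.
The discriminant is 1 + 8·13366 = 106929, and √106929 = 327.
So n = (-1 + 327) / 2 = 326/2 = 163.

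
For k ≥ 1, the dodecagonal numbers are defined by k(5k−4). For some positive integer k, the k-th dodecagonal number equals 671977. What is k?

Set n(5n−4) = 671977, giving 5n² − 4n − 671977 = 0.
So n = (4 + 3666) / 10 = 3670/10 = 367.
Check: 367·(5·367 − 4) = 671977. ✓

367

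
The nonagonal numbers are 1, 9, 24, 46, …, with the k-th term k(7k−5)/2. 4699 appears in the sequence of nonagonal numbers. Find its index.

Set n(7n−5)/2 = 4699, giving 7n² − 5n − 9398 = 0.
The discriminant is 25 + 56·4699 = 263169, and √263169 = 513.
So n = (5 + 513) / 14 = 518/14 = 37.
Check: 37·(7·37 − 5)/2 = 4699. ✓

37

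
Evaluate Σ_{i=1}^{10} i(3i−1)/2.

550

Σ i(3i−1)/2 = (3Σi² − Σi) / 2 over i = 1..10.
Σi = 55 and Σi² = 385.
(3·385 − 1·55) / 2 = 1100/2 = 550.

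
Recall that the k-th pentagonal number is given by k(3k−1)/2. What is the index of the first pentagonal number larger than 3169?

Solve n(3n−1)/2 > 3169 for integer n.
The largest n with value ≤ 3169 is 46 (since 3151 ≤ 3169 < 3290), so the first above is n = 47, value 3290.

47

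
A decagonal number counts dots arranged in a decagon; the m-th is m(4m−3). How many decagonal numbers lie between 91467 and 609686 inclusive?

The n-th decagonal number is n(4n−3).
Smallest index with value ≥ 91467: n = 152 (giving 91960).
Largest index with value ≤ 609686: n = 390 (giving 607230).
Indices 152 through 390: 239 terms.

239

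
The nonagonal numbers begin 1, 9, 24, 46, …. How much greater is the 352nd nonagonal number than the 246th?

221593

352·(7·352 − 5)/2 = 432784 and 246·(7·246 − 5)/2 = 211191.
Difference: 432784 − 211191 = 221593.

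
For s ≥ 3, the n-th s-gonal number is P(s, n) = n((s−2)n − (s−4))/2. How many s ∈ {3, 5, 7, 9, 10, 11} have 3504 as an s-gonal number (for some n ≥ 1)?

s = 3: P(3, 83) = 3486 and P(3, 84) = 3570; 3504 is not s-gonal.
s = 5: P(5, 48) = 3432 and P(5, 49) = 3577; 3504 is not s-gonal.
s = 7: P(7, 37) = 3367 and P(7, 38) = 3553; 3504 is not s-gonal.
s = 9: P(9, 32) = 3504. ✓
s = 10: P(10, 29) = 3277 and P(10, 30) = 3510; 3504 is not s-gonal.
s = 11: P(11, 28) = 3430 and P(11, 29) = 3683; 3504 is not s-gonal.
Hits: s ∈ {9} → 1.

1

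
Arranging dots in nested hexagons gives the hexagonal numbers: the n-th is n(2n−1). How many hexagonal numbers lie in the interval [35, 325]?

9

The n-th hexagonal number is n(2n−1).
Smallest index with value ≥ 35: n = 5 (giving 45).
Largest index with value ≤ 325: n = 13 (giving 325).
Indices 5 through 13: 9 terms.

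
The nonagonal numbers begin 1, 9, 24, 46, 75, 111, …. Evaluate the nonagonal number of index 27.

2484

The 27th nonagonal number is n(7n−5)/2 with n = 27.
27·(7·27 − 5)/2 = 27·184/2 = 27·92 = 2484.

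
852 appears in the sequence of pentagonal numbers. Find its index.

Set n(3n−1)/2 = 852, giving 3n² − n − 1704 = 0.
The discriminant is 1 + 24·852 = 20449, and √20449 = 143.
So n = (1 + 143) / 6 = 144/6 = 24.
Check: 24·(3·24 − 1)/2 = 852. ✓

24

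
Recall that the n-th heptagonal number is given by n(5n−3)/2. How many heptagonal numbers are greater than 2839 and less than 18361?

The n-th heptagonal number is n(5n−3)/2.
Smallest index with value > 2839: n = 35 (giving 3010).
Largest index with value < 18361: n = 85 (giving 17935).
Indices 35 through 85: 51 terms.

51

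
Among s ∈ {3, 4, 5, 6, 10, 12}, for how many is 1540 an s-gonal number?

s = 3: P(3, 55) = 1540. ✓
s = 4: P(4, 39) = 1521 and P(4, 40) = 1600; 1540 is not s-gonal.
s = 5: P(5, 32) = 1520 and P(5, 33) = 1617; 1540 is not s-gonal.
s = 6: P(6, 28) = 1540. ✓
s = 10: P(10, 20) = 1540. ✓
s = 12: P(12, 17) = 1377 and P(12, 18) = 1548; 1540 is not s-gonal.
Hits: s ∈ {3, 6, 10} → 3.

3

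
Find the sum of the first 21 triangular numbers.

Σ i(i+1)/2 = (Σi² + Σi) / 2 over i = 1..21.
Σi = 231 and Σi² = 3311.
(1·3311 + 1·231) / 2 = 3542/2 = 1771.

1771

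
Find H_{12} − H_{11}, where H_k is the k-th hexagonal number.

Consecutive hexagonal numbers differ by 4n − 3: here 4·12 − 3 = 45.

45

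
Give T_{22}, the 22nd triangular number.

The 22nd triangular number is n(n+1)/2 with n = 22.
22·23/2 = 506/2 = 253.

253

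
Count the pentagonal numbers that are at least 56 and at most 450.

11

The n-th pentagonal number is n(3n−1)/2.
Smallest index with value ≥ 56: n = 7 (giving 70).
Largest index with value ≤ 450: n = 17 (giving 425).
Indices 7 through 17: 11 terms.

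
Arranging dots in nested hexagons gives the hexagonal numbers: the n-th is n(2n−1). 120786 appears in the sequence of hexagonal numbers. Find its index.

Set n(2n−1) = 120786, giving 2n² − n − 120786 = 0.
The discriminant is 1 + 8·120786 = 966289, and √966289 = 983.
So n = (1 + 983) / 4 = 984/4 = 246.
Check: 246·(2·246 − 1) = 120786. ✓

246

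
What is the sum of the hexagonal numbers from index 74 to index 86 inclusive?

Σ i(2i−1) = 2Σi² − Σi over i = 74..86.
Σi = 3741 − 2701 = 1040 and Σi² = 215731 − 132349 = 83382.
2·83382 − 1·1040 = 165724.

165724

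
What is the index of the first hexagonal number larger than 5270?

52

Solve n(2n−1) > 5270 for integer n.
The largest n with value ≤ 5270 is 51 (since 5151 ≤ 5270 < 5356), so the first above is n = 52, value 5356.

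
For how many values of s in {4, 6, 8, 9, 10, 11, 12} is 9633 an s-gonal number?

s = 4: P(4, 98) = 9604 and P(4, 99) = 9801; 9633 is not s-gonal.
s = 6: P(6, 69) = 9453 and P(6, 70) = 9730; 9633 is not s-gonal.
s = 8: P(8, 57) = 9633. ✓
s = 9: P(9, 52) = 9334 and P(9, 53) = 9699; 9633 is not s-gonal.
s = 10: P(10, 49) = 9457 and P(10, 50) = 9850; 9633 is not s-gonal.
s = 11: P(11, 46) = 9361 and P(11, 47) = 9776; 9633 is not s-gonal.
s = 12: P(12, 44) = 9504 and P(12, 45) = 9945; 9633 is not s-gonal.
Hits: s ∈ {8} → 1.

1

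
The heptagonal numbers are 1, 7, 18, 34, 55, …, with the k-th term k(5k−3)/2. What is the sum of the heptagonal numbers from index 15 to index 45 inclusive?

74555

Σ i(5i−3)/2 = (5Σi² − 3Σi) / 2 over i = 15..45.
Σi = 1035 − 105 = 930 and Σi² = 31395 − 1015 = 30380.
(5·30380 − 3·930) / 2 = 149110/2 = 74555.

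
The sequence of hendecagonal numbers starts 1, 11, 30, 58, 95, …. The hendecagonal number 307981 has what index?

262

Set n(9n−7)/2 = 307981, giving 9n² − 7n − 615962 = 0.
So n = (7 + 4709) / 18 = 4716/18 = 262.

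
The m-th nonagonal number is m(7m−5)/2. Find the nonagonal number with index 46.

The 46th nonagonal number is n(7n−5)/2 with n = 46.
46·(7·46 − 5)/2 = 46·317/2 = 7291.

7291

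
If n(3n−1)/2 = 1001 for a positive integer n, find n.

26

Set n(3n−1)/2 = 1001, giving 3n² − n − 2002 = 0.
The discriminant is 1 + 24·1001 = 24025, and √24025 = 155.
So n = (1 + 155) / 6 = 156/6 = 26.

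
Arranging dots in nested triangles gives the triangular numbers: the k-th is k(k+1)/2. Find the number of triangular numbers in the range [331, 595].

The n-th triangular number is n(n+1)/2.
Smallest index with value ≥ 331: n = 26 (giving 351).
Largest index with value ≤ 595: n = 34 (giving 595).
Indices 26 through 34: 9 terms.

9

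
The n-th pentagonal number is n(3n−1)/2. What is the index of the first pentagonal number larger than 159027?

Solve n(3n−1)/2 > 159027 for integer n.
The largest n with value ≤ 159027 is 325 (since 158275 ≤ 159027 < 159251), so the first above is n = 326, value 159251.

326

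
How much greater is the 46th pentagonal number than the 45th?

Consecutive pentagonal numbers differ by 3n − 2: here 3·46 − 2 = 136.

136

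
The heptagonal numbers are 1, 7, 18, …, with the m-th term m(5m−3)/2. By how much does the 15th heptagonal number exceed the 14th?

Consecutive heptagonal numbers differ by 5n − 4: here 5·15 − 4 = 71.

71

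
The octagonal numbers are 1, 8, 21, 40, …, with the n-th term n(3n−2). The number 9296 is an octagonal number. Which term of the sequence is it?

Set n(3n−2) = 9296, giving 3n² − 2n − 9296 = 0.
The discriminant is 4 + 12·9296 = 111556, and √111556 = 334.
So n = (2 + 334) / 6 = 336/6 = 56.

56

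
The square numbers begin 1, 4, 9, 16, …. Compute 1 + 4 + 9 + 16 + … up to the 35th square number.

14910

Σ_{i=1}^{35} i² = 35·36·71/6 = 14910.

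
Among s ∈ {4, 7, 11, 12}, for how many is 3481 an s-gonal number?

s = 4: P(4, 59) = 3481. ✓
s = 7: P(7, 37) = 3367 and P(7, 38) = 3553; 3481 is not s-gonal.
s = 11: P(11, 28) = 3430 and P(11, 29) = 3683; 3481 is not s-gonal.
s = 12: P(12, 26) = 3276 and P(12, 27) = 3537; 3481 is not s-gonal.
Hits: s ∈ {4} → 1.

1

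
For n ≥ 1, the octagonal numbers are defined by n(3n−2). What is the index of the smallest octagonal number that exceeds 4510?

40

Solve n(3n−2) > 4510 for integer n.
The largest n with value ≤ 4510 is 39 (since 4485 ≤ 4510 < 4720), so the first above is n = 40, value 4720.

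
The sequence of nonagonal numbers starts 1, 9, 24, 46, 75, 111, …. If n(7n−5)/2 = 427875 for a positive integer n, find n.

350

Set n(7n−5)/2 = 427875, giving 7n² − 5n − 855750 = 0.
The discriminant is 25 + 56·427875 = 23961025, and √23961025 = 4895.
So n = (5 + 4895) / 14 = 4900/14 = 350.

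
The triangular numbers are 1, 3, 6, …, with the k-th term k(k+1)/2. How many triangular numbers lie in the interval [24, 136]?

10

The n-th triangular number is n(n+1)/2.
Smallest index with value ≥ 24: n = 7 (giving 28).
Largest index with value ≤ 136: n = 16 (giving 136).
Indices 7 through 16: 10 terms.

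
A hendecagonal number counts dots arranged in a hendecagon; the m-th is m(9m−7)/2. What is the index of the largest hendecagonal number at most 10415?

Solve n(9n−7)/2 ≤ 10415 for integer n.
n = 48 gives 10200 ≤ 10415, while n = 49 gives 10633 > 10415; so the answer is index 48.

48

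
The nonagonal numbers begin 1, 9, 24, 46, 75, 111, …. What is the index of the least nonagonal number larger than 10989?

57

Solve n(7n−5)/2 > 10989 for integer n.
The largest n with value ≤ 10989 is 56 (since 10836 ≤ 10989 < 11229), so the first above is n = 57, value 11229.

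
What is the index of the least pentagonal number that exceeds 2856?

44

Solve n(3n−1)/2 > 2856 for integer n.
The largest n with value ≤ 2856 is 43 (since 2752 ≤ 2856 < 2882), so the first above is n = 44, value 2882.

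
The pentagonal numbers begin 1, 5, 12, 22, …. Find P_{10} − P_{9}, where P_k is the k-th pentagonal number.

28

Consecutive pentagonal numbers differ by 3n − 2: here 3·10 − 2 = 28.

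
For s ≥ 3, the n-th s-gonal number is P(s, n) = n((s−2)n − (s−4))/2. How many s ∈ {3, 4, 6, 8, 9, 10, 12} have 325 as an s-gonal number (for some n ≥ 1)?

3

s = 3: P(3, 25) = 325. ✓
s = 4: P(4, 18) = 324 and P(4, 19) = 361; 325 is not s-gonal.
s = 6: P(6, 13) = 325. ✓
s = 8: P(8, 10) = 280 and P(8, 11) = 341; 325 is not s-gonal.
s = 9: P(9, 10) = 325. ✓
s = 10: P(10, 9) = 297 and P(10, 10) = 370; 325 is not s-gonal.
s = 12: P(12, 8) = 288 and P(12, 9) = 369; 325 is not s-gonal.
Hits: s ∈ {3, 6, 9} → 3.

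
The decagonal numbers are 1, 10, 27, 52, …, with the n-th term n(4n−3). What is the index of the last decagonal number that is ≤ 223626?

Solve n(4n−3) ≤ 223626 for integer n.
n = 236 gives 222076 ≤ 223626, while n = 237 gives 223965 > 223626; so the answer is index 236.

236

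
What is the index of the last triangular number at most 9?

Solve n(n+1)/2 ≤ 9 for integer n.
n = 3 gives 6 ≤ 9, while n = 4 gives 10 > 9; so the answer is index 3.

3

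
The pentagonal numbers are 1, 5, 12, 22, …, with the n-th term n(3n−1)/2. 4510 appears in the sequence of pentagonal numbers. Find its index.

Set n(3n−1)/2 = 4510, giving 3n² − n − 9020 = 0.
The discriminant is 1 + 24·4510 = 108241, and √108241 = 329.
So n = (1 + 329) / 6 = 330/6 = 55.

55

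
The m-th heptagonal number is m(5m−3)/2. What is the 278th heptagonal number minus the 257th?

28056

278·(5·278 − 3)/2 = 192793 and 257·(5·257 − 3)/2 = 164737.
Difference: 192793 − 164737 = 28056.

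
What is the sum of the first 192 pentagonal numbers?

Σ i(3i−1)/2 = (3Σi² − Σi) / 2 over i = 1..192.
Σi = 18528 and Σi² = 2377760.
(3·2377760 − 1·18528) / 2 = 7114752/2 = 3557376.

3557376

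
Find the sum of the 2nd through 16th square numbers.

1495

Σ_{i=2}^{16} i² = 1496 − 1 = 1495.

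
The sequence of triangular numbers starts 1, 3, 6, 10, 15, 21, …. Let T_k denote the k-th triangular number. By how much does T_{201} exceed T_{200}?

Consecutive triangular numbers differ by n: T_{201} − T_{200} = 201.

201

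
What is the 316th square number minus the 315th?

n² − (n−1)² = 2n − 1, so 316² − 315² = 2·316 − 1 = 631.

631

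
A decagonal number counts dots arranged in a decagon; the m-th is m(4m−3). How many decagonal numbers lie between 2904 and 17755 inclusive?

40

The n-th decagonal number is n(4n−3).
Smallest index with value ≥ 2904: n = 28 (giving 3052).
Largest index with value ≤ 17755: n = 67 (giving 17755).
Indices 28 through 67: 40 terms.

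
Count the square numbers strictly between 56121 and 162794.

The n-th square number is n².
Smallest index with value > 56121: n = 237 (giving 56169).
Largest index with value < 162794: n = 403 (giving 162409).
Indices 237 through 403: 167 terms.

167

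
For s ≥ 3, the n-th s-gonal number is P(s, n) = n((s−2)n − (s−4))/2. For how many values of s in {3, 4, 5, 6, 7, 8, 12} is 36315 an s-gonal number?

2

s = 3: P(3, 269) = 36315. ✓
s = 4: P(4, 190) = 36100 and P(4, 191) = 36481; 36315 is not s-gonal.
s = 5: P(5, 155) = 35960 and P(5, 156) = 36426; 36315 is not s-gonal.
s = 6: P(6, 135) = 36315. ✓
s = 7: P(7, 120) = 35820 and P(7, 121) = 36421; 36315 is not s-gonal.
s = 8: P(8, 110) = 36080 and P(8, 111) = 36741; 36315 is not s-gonal.
s = 12: P(12, 85) = 35785 and P(12, 86) = 36636; 36315 is not s-gonal.
Hits: s ∈ {3, 6} → 2.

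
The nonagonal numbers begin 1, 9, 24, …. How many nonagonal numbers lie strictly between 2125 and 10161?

The n-th nonagonal number is n(7n−5)/2.
Smallest index with value > 2125: n = 26 (giving 2301).
Largest index with value < 10161: n = 54 (giving 10071).
Indices 26 through 54: 29 terms.

29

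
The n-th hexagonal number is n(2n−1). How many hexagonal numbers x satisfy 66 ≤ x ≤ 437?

The n-th hexagonal number is n(2n−1).
Smallest index with value ≥ 66: n = 6 (giving 66).
Largest index with value ≤ 437: n = 15 (giving 435).
Indices 6 through 15: 10 terms.

10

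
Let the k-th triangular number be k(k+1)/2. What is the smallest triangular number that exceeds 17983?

Solve n(n+1)/2 > 17983 for integer n.
The largest n with value ≤ 17983 is 189 (since 17955 ≤ 17983 < 18145), so the first above is n = 190, value 18145.

18145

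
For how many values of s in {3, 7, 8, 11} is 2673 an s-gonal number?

1

s = 3: P(3, 72) = 2628 and P(3, 73) = 2701; 2673 is not s-gonal.
s = 7: P(7, 33) = 2673. ✓
s = 8: P(8, 30) = 2640 and P(8, 31) = 2821; 2673 is not s-gonal.
s = 11: P(11, 24) = 2508 and P(11, 25) = 2725; 2673 is not s-gonal.
Hits: s ∈ {7} → 1.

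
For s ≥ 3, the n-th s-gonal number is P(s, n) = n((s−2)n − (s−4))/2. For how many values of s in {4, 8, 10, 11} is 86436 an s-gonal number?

1

s = 4: P(4, 294) = 86436. ✓
s = 8: P(8, 170) = 86360 and P(8, 171) = 87381; 86436 is not s-gonal.
s = 10: P(10, 147) = 85995 and P(10, 148) = 87172; 86436 is not s-gonal.
s = 11: P(11, 138) = 85215 and P(11, 139) = 86458; 86436 is not s-gonal.
Hits: s ∈ {4} → 1.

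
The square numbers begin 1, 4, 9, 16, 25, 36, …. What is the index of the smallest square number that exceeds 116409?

342

Solve n² > 116409 for integer n.
The largest n with value ≤ 116409 is 341 (since 116281 ≤ 116409 < 116964), so the first above is n = 342, value 116964.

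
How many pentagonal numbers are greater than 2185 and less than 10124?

The n-th pentagonal number is n(3n−1)/2.
Smallest index with value > 2185: n = 39 (giving 2262).
Largest index with value < 10124: n = 82 (giving 10045).
Indices 39 through 82: 44 terms.

44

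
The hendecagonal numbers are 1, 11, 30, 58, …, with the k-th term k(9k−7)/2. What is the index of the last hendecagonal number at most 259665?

Solve n(9n−7)/2 ≤ 259665 for integer n.
n = 240 gives 258360 ≤ 259665, while n = 241 gives 260521 > 259665; so the answer is index 240.

240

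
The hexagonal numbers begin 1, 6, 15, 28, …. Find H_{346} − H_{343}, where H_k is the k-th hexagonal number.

4131

346·(2·346 − 1) = 239086 and 343·(2·343 − 1) = 234955.
Difference: 239086 − 234955 = 4131.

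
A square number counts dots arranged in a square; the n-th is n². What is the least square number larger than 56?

64

Solve n² > 56 for integer n.
The largest n with value ≤ 56 is 7 (since 49 ≤ 56 < 64), so the first above is n = 8, value 64.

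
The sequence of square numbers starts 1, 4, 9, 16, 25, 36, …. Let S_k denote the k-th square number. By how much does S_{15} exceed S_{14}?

29

n² − (n−1)² = 2n − 1, so 15² − 14² = 2·15 − 1 = 29.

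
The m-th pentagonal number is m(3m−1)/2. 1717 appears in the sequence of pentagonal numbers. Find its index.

Set n(3n−1)/2 = 1717, giving 3n² − n − 3434 = 0.
So n = (1 + 203) / 6 = 204/6 = 34.

34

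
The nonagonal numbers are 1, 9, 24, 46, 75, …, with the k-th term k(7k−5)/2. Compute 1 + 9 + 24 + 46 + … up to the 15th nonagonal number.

4040

Σ i(7i−5)/2 = (7Σi² − 5Σi) / 2 over i = 1..15.
Σi = 120 and Σi² = 1240.
(7·1240 − 5·120) / 2 = 8080/2 = 4040.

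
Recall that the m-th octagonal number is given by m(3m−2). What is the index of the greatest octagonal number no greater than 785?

Solve n(3n−2) ≤ 785 for integer n.
n = 16 gives 736 ≤ 785, while n = 17 gives 833 > 785; so the answer is index 16.

16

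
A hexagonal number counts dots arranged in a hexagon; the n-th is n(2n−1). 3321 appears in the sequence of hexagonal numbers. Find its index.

Set n(2n−1) = 3321, giving 2n² − n − 3321 = 0.
So n = (1 + 163) / 4 = 164/4 = 41.

41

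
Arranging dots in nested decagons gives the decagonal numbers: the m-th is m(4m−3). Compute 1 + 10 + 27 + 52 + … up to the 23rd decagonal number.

16468

Σ i(4i−3) = 4Σi² − 3Σi over i = 1..23.
Σi = 276 and Σi² = 4324.
4·4324 − 3·276 = 16468.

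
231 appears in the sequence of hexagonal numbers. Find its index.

11

Set n(2n−1) = 231, giving 2n² − n − 231 = 0.
The discriminant is 1 + 8·231 = 1849, and √1849 = 43.
So n = (1 + 43) / 4 = 44/4 = 11.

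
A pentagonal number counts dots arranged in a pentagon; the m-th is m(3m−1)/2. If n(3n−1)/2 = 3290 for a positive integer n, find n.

47

Set n(3n−1)/2 = 3290, giving 3n² − n − 6580 = 0.
So n = (1 + 281) / 6 = 282/6 = 47.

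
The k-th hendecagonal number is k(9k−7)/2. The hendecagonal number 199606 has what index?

Set n(9n−7)/2 = 199606, giving 9n² − 7n − 399212 = 0.
So n = (7 + 3791) / 18 = 3798/18 = 211.
Check: 211·(9·211 − 7)/2 = 199606. ✓

211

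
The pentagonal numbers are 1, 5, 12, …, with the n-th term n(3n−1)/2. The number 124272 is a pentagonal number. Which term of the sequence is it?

288

Set n(3n−1)/2 = 124272, giving 3n² − n − 248544 = 0.
So n = (1 + 1727) / 6 = 1728/6 = 288.
Check: 288·(3·288 − 1)/2 = 124272. ✓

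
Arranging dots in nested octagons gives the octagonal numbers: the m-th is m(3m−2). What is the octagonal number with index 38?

38·(3·38 − 2) = 38·112 = 4256.

4256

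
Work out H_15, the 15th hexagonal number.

435

The 15th hexagonal number is n(2n−1) with n = 15.
15·(2·15 − 1) = 15·29 = 435.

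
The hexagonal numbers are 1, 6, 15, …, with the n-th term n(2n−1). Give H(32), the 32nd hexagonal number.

2016

The 32nd hexagonal number is n(2n−1) with n = 32.
32·(2·32 − 1) = 32·63 = 2016.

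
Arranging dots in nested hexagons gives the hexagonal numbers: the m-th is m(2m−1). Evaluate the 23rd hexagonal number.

1035

The 23rd hexagonal number is n(2n−1) with n = 23.
23·(2·23 − 1) = 23·45 = 1035.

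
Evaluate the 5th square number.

5² = 25.

25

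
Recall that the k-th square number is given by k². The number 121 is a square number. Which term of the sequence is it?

11

We need n² = 121, so n = √121 = 11.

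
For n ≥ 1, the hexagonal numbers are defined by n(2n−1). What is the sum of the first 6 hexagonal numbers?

Σ i(2i−1) = 2Σi² − Σi over i = 1..6.
Σi = 21 and Σi² = 91.
2·91 − 1·21 = 161.

161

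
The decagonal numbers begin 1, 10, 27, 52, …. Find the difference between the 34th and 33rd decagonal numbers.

Consecutive decagonal numbers differ by 8n − 7: here 8·34 − 7 = 265.

265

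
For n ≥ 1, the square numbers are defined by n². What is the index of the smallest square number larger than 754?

28

Solve n² > 754 for integer n.
The largest n with value ≤ 754 is 27 (since 729 ≤ 754 < 784), so the first above is n = 28, value 784.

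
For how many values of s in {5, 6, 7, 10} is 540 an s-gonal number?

2

s = 5: P(5, 19) = 532 and P(5, 20) = 590; 540 is not s-gonal.
s = 6: P(6, 16) = 496 and P(6, 17) = 561; 540 is not s-gonal.
s = 7: P(7, 15) = 540. ✓
s = 10: P(10, 12) = 540. ✓
Hits: s ∈ {7, 10} → 2.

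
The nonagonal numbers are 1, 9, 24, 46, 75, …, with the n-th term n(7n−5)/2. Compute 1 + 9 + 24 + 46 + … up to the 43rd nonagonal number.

93654

Σ i(7i−5)/2 = (7Σi² − 5Σi) / 2 over i = 1..43.
Σi = 946 and Σi² = 27434.
(7·27434 − 5·946) / 2 = 187308/2 = 93654.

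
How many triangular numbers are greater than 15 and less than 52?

The n-th triangular number is n(n+1)/2.
Smallest index with value > 15: n = 6 (giving 21).
Largest index with value < 52: n = 9 (giving 45).
Indices 6 through 9: 4 terms.

4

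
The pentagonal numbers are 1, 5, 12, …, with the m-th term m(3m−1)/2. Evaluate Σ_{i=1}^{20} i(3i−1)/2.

4200

Σ i(3i−1)/2 = (3Σi² − Σi) / 2 over i = 1..20.
Σi = 210 and Σi² = 2870.
(3·2870 − 1·210) / 2 = 8400/2 = 4200.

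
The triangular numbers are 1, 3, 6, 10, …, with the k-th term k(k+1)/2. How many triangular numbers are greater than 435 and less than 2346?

The n-th triangular number is n(n+1)/2.
Smallest index with value > 435: n = 30 (giving 465).
Largest index with value < 2346: n = 67 (giving 2278).
Indices 30 through 67: 38 terms.

38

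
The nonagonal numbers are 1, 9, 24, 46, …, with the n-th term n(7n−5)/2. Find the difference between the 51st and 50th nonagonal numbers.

Consecutive nonagonal numbers differ by 7n − 6: here 7·51 − 6 = 351.

351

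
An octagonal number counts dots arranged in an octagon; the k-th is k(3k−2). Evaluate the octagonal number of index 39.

39·(3·39 − 2) = 39·115 = 4485.

4485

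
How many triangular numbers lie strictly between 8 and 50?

6

The n-th triangular number is n(n+1)/2.
Smallest index with value > 8: n = 4 (giving 10).
Largest index with value < 50: n = 9 (giving 45).
Indices 4 through 9: 6 terms.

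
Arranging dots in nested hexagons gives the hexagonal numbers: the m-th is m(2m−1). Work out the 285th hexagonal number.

162165

The 285th hexagonal number is n(2n−1) with n = 285.
285·(2·285 − 1) = 285·569 = 162165.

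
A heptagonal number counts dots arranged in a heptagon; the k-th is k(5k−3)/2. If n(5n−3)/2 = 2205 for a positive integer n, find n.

Set n(5n−3)/2 = 2205, giving 5n² − 3n − 4410 = 0.
The discriminant is 9 + 40·2205 = 88209, and √88209 = 297.
So n = (3 + 297) / 10 = 300/10 = 30.
Check: 30·(5·30 − 3)/2 = 2205. ✓

30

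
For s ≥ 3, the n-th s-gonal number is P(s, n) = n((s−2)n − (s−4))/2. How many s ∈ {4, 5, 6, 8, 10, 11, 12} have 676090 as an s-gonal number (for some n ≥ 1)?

s = 4: P(4, 822) = 675684 and P(4, 823) = 677329; 676090 is not s-gonal.
s = 5: P(5, 671) = 675026 and P(5, 672) = 677040; 676090 is not s-gonal.
s = 6: P(6, 581) = 674541 and P(6, 582) = 676866; 676090 is not s-gonal.
s = 8: P(8, 475) = 675925 and P(8, 476) = 678776; 676090 is not s-gonal.
s = 10: P(10, 411) = 674451 and P(10, 412) = 677740; 676090 is not s-gonal.
s = 11: P(11, 388) = 676090. ✓
s = 12: P(12, 368) = 675648 and P(12, 369) = 679329; 676090 is not s-gonal.
Hits: s ∈ {11} → 1.

1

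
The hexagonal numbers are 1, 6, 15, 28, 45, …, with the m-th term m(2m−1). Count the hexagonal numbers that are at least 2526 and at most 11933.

The n-th hexagonal number is n(2n−1).
Smallest index with value ≥ 2526: n = 36 (giving 2556).
Largest index with value ≤ 11933: n = 77 (giving 11781).
Indices 36 through 77: 42 terms.

42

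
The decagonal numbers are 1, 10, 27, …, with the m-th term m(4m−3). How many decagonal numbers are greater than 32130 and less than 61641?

34

The n-th decagonal number is n(4n−3).
Smallest index with value > 32130: n = 91 (giving 32851).
Largest index with value < 61641: n = 124 (giving 61132).
Indices 91 through 124: 34 terms.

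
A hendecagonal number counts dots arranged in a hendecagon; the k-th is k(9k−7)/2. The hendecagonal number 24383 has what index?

74

Set n(9n−7)/2 = 24383, giving 9n² − 7n − 48766 = 0.
The discriminant is 49 + 72·24383 = 1755625, and √1755625 = 1325.
So n = (7 + 1325) / 18 = 1332/18 = 74.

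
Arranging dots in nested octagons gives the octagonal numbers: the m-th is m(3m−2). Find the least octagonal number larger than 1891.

1976

Solve n(3n−2) > 1891 for integer n.
The largest n with value ≤ 1891 is 25 (since 1825 ≤ 1891 < 1976), so the first above is n = 26, value 1976.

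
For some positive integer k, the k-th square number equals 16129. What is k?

We need n² = 16129, so n = √16129 = 127.

127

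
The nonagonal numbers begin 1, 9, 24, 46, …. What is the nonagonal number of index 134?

62511

The 134th nonagonal number is n(7n−5)/2 with n = 134.
134·(7·134 − 5)/2 = 134·933/2 = 62511.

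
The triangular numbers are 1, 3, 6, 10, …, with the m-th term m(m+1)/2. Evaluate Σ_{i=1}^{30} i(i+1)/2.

4960

Σ i(i+1)/2 = (Σi² + Σi) / 2 over i = 1..30.
Σi = 465 and Σi² = 9455.
(1·9455 + 1·465) / 2 = 9920/2 = 4960.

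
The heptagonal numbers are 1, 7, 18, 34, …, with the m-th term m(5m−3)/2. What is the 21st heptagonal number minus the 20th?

Consecutive heptagonal numbers differ by 5n − 4: here 5·21 − 4 = 101.

101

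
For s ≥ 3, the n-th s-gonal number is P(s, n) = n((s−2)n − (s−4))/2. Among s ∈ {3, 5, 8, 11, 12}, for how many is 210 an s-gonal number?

s = 3: P(3, 20) = 210. ✓
s = 5: P(5, 12) = 210. ✓
s = 8: P(8, 8) = 176 and P(8, 9) = 225; 210 is not s-gonal.
s = 11: P(11, 7) = 196 and P(11, 8) = 260; 210 is not s-gonal.
s = 12: P(12, 6) = 156 and P(12, 7) = 217; 210 is not s-gonal.
Hits: s ∈ {3, 5} → 2.

2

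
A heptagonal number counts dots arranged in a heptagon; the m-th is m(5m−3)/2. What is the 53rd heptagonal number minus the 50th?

768

53·(5·53 − 3)/2 = 6943 and 50·(5·50 − 3)/2 = 6175.
Difference: 6943 − 6175 = 768.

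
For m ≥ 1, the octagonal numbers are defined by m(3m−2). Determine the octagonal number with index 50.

The 50th octagonal number is n(3n−2) with n = 50.
50·(3·50 − 2) = 50·148 = 7400.

7400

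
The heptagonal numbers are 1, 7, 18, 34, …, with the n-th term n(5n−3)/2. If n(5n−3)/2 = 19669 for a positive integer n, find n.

89

Set n(5n−3)/2 = 19669, giving 5n² − 3n − 39338 = 0.
The discriminant is 9 + 40·19669 = 786769, and √786769 = 887.
So n = (3 + 887) / 10 = 890/10 = 89.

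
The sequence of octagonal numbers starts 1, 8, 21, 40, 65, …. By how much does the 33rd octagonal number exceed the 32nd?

193

Consecutive octagonal numbers differ by 6n − 5: here 6·33 − 5 = 193.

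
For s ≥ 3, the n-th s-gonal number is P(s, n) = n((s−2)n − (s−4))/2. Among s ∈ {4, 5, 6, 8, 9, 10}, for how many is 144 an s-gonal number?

1

s = 4: P(4, 12) = 144. ✓
s = 5: P(5, 9) = 117 and P(5, 10) = 145; 144 is not s-gonal.
s = 6: P(6, 8) = 120 and P(6, 9) = 153; 144 is not s-gonal.
s = 8: P(8, 7) = 133 and P(8, 8) = 176; 144 is not s-gonal.
s = 9: P(9, 6) = 111 and P(9, 7) = 154; 144 is not s-gonal.
s = 10: P(10, 6) = 126 and P(10, 7) = 175; 144 is not s-gonal.
Hits: s ∈ {4} → 1.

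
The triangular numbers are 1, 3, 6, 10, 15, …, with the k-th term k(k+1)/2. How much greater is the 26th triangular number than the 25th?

26

Consecutive triangular numbers differ by n: T_{26} − T_{25} = 26.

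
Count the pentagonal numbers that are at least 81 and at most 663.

The n-th pentagonal number is n(3n−1)/2.
Smallest index with value ≥ 81: n = 8 (giving 92).
Largest index with value ≤ 663: n = 21 (giving 651).
Indices 8 through 21: 14 terms.

14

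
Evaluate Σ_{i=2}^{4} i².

29

Σ_{i=2}^{4} i² = 30 − 1 = 29.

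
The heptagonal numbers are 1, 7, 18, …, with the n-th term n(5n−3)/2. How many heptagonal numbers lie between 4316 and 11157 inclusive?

26

The n-th heptagonal number is n(5n−3)/2.
Smallest index with value ≥ 4316: n = 42 (giving 4347).
Largest index with value ≤ 11157: n = 67 (giving 11122).
Indices 42 through 67: 26 terms.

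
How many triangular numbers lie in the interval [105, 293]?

10

The n-th triangular number is n(n+1)/2.
Smallest index with value ≥ 105: n = 14 (giving 105).
Largest index with value ≤ 293: n = 23 (giving 276).
Indices 14 through 23: 10 terms.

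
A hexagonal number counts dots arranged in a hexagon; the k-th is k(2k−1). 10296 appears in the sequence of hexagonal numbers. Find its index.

72

Set n(2n−1) = 10296, giving 2n² − n − 10296 = 0.
The discriminant is 1 + 8·10296 = 82369, and √82369 = 287.
So n = (1 + 287) / 4 = 288/4 = 72.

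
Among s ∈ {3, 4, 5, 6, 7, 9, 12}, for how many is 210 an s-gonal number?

2

s = 3: P(3, 20) = 210. ✓
s = 4: P(4, 14) = 196 and P(4, 15) = 225; 210 is not s-gonal.
s = 5: P(5, 12) = 210. ✓
s = 6: P(6, 10) = 190 and P(6, 11) = 231; 210 is not s-gonal.
s = 7: P(7, 9) = 189 and P(7, 10) = 235; 210 is not s-gonal.
s = 9: P(9, 8) = 204 and P(9, 9) = 261; 210 is not s-gonal.
s = 12: P(12, 6) = 156 and P(12, 7) = 217; 210 is not s-gonal.
Hits: s ∈ {3, 5} → 2.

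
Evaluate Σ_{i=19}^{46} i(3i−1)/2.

46648

Σ i(3i−1)/2 = (3Σi² − Σi) / 2 over i = 19..46.
Σi = 1081 − 171 = 910 and Σi² = 33511 − 2109 = 31402.
(3·31402 − 1·910) / 2 = 93296/2 = 46648.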